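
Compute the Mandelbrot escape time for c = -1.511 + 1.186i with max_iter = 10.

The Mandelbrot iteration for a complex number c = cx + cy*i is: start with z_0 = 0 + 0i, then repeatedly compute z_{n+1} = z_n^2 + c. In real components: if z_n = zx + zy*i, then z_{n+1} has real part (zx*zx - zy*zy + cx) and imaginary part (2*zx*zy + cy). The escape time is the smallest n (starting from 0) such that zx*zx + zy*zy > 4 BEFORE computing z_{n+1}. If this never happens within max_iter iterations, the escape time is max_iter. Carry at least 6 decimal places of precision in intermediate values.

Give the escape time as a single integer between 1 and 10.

Answer: 2

Derivation:
z_0 = 0 + 0i, c = -1.5110 + 1.1860i
Iter 1: z = -1.5110 + 1.1860i, |z|^2 = 3.6897
Iter 2: z = -0.6345 + -2.3981i, |z|^2 = 6.1534
Escaped at iteration 2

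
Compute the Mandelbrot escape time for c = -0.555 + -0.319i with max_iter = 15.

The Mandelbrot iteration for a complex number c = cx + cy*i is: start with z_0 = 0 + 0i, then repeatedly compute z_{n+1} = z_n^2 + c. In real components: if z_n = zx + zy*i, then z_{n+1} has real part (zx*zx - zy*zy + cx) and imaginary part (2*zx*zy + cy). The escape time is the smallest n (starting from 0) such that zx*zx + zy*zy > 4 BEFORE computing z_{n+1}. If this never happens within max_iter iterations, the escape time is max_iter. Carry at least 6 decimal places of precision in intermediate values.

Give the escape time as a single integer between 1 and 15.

Answer: 15

Derivation:
z_0 = 0 + 0i, c = -0.5550 + -0.3190i
Iter 1: z = -0.5550 + -0.3190i, |z|^2 = 0.4098
Iter 2: z = -0.3487 + 0.0351i, |z|^2 = 0.1228
Iter 3: z = -0.4346 + -0.3435i, |z|^2 = 0.3069
Iter 4: z = -0.4841 + -0.0204i, |z|^2 = 0.2348
Iter 5: z = -0.3211 + -0.2992i, |z|^2 = 0.1926
Iter 6: z = -0.5414 + -0.1269i, |z|^2 = 0.3092
Iter 7: z = -0.2779 + -0.1816i, |z|^2 = 0.1102
Iter 8: z = -0.5107 + -0.2180i, |z|^2 = 0.3084
Iter 9: z = -0.3417 + -0.0963i, |z|^2 = 0.1260
Iter 10: z = -0.4475 + -0.2532i, |z|^2 = 0.2644
Iter 11: z = -0.4188 + -0.0924i, |z|^2 = 0.1840
Iter 12: z = -0.3881 + -0.2416i, |z|^2 = 0.2090
Iter 13: z = -0.4628 + -0.1315i, |z|^2 = 0.2314
Iter 14: z = -0.3581 + -0.1973i, |z|^2 = 0.1672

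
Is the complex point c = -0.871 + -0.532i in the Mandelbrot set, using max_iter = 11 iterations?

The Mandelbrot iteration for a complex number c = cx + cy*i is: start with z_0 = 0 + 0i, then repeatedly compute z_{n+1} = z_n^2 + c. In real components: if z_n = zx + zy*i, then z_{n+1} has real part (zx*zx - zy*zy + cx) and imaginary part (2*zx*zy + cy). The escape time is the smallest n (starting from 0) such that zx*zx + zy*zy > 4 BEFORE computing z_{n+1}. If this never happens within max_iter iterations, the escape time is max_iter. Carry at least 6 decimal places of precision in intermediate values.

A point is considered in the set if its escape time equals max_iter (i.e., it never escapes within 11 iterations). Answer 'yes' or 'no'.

z_0 = 0 + 0i, c = -0.8710 + -0.5320i
Iter 1: z = -0.8710 + -0.5320i, |z|^2 = 1.0417
Iter 2: z = -0.3954 + 0.3947i, |z|^2 = 0.3122
Iter 3: z = -0.8705 + -0.8442i, |z|^2 = 1.4704
Iter 4: z = -0.8258 + 0.9377i, |z|^2 = 1.5612
Iter 5: z = -1.0682 + -2.0807i, |z|^2 = 5.4703
Escaped at iteration 5

Answer: no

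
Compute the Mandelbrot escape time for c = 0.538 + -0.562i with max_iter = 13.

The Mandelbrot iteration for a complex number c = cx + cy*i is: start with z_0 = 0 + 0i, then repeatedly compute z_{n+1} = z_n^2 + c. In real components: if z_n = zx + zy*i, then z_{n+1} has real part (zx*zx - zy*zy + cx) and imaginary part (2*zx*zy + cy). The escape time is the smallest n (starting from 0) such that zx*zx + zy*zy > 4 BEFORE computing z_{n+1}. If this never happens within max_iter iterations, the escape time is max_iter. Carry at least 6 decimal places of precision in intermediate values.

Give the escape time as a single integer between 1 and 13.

Answer: 4

Derivation:
z_0 = 0 + 0i, c = 0.5380 + -0.5620i
Iter 1: z = 0.5380 + -0.5620i, |z|^2 = 0.6053
Iter 2: z = 0.5116 + -1.1667i, |z|^2 = 1.6230
Iter 3: z = -0.5615 + -1.7558i, |z|^2 = 3.3980
Iter 4: z = -2.2295 + 1.4097i, |z|^2 = 6.9579
Escaped at iteration 4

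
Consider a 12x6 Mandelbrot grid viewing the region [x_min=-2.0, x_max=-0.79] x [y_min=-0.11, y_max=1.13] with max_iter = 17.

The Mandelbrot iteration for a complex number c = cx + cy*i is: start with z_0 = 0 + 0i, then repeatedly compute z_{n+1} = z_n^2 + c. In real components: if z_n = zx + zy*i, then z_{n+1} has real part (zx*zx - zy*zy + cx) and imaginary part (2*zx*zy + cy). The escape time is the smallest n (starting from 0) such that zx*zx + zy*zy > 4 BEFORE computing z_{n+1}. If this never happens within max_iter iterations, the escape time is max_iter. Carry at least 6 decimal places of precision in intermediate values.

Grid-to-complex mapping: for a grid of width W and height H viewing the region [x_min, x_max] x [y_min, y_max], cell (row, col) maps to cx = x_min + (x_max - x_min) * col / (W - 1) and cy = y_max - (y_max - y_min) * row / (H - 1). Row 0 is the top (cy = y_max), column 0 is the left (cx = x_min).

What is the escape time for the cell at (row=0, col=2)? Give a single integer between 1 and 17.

Answer: 1

Derivation:
z_0 = 0 + 0i, c = -1.7800 + 1.1300i
Iter 1: z = -1.7800 + 1.1300i, |z|^2 = 4.4453
Escaped at iteration 1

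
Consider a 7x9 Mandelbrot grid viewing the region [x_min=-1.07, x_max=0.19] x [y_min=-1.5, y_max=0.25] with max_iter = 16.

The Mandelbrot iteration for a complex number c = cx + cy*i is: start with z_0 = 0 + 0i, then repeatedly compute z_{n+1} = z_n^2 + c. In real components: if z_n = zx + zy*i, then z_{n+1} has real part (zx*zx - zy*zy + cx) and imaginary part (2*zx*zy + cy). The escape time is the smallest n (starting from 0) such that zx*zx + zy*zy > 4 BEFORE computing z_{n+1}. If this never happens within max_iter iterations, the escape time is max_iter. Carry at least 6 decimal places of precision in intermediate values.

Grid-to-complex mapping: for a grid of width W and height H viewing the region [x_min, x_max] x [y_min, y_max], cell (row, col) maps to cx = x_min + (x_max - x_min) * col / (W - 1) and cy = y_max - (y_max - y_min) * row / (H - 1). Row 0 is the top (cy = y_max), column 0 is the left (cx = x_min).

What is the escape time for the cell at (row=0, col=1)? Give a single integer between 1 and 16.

Answer: 16

Derivation:
z_0 = 0 + 0i, c = -0.8600 + 0.2500i
Iter 1: z = -0.8600 + 0.2500i, |z|^2 = 0.8021
Iter 2: z = -0.1829 + -0.1800i, |z|^2 = 0.0659
Iter 3: z = -0.8589 + 0.3158i, |z|^2 = 0.8375
Iter 4: z = -0.2220 + -0.2926i, |z|^2 = 0.1349
Iter 5: z = -0.8963 + 0.3799i, |z|^2 = 0.9477
Iter 6: z = -0.2009 + -0.4310i, |z|^2 = 0.2261
Iter 7: z = -1.0054 + 0.4232i, |z|^2 = 1.1899
Iter 8: z = -0.0282 + -0.6009i, |z|^2 = 0.3619
Iter 9: z = -1.2203 + 0.2839i, |z|^2 = 1.5698
Iter 10: z = 0.5486 + -0.4429i, |z|^2 = 0.4972
Iter 11: z = -0.7552 + -0.2360i, |z|^2 = 0.6260
Iter 12: z = -0.3453 + 0.6064i, |z|^2 = 0.4870
Iter 13: z = -1.1085 + -0.1689i, |z|^2 = 1.2573
Iter 14: z = 0.3403 + 0.6244i, |z|^2 = 0.5057
Iter 15: z = -1.1341 + 0.6749i, |z|^2 = 1.7416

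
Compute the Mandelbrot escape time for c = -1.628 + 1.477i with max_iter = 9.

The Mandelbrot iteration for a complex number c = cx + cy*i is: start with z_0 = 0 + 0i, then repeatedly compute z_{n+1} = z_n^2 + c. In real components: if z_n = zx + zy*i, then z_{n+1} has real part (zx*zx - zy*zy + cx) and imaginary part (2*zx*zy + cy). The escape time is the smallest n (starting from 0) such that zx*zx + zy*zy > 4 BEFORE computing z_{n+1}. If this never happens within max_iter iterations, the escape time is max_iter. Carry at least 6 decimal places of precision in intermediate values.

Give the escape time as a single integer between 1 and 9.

Answer: 1

Derivation:
z_0 = 0 + 0i, c = -1.6280 + 1.4770i
Iter 1: z = -1.6280 + 1.4770i, |z|^2 = 4.8319
Escaped at iteration 1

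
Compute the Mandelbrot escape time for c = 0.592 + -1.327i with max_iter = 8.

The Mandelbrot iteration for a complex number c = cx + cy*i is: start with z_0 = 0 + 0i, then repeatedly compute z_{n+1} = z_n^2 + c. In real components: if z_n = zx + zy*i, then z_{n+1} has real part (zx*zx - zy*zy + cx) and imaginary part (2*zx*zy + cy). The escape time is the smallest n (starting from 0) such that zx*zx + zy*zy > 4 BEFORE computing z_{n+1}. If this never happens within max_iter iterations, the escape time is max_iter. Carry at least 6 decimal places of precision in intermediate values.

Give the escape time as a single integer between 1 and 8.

z_0 = 0 + 0i, c = 0.5920 + -1.3270i
Iter 1: z = 0.5920 + -1.3270i, |z|^2 = 2.1114
Iter 2: z = -0.8185 + -2.8982i, |z|^2 = 9.0693
Escaped at iteration 2

Answer: 2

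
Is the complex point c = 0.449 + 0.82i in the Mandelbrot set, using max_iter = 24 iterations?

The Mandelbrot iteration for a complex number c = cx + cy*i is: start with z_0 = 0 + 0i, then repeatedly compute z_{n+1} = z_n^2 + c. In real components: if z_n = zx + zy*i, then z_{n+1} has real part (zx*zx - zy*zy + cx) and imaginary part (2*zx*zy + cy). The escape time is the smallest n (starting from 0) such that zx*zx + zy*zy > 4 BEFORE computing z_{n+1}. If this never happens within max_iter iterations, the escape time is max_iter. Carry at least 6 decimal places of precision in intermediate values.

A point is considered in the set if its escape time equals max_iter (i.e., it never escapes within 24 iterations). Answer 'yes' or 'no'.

Answer: no

Derivation:
z_0 = 0 + 0i, c = 0.4490 + 0.8200i
Iter 1: z = 0.4490 + 0.8200i, |z|^2 = 0.8740
Iter 2: z = -0.0218 + 1.5564i, |z|^2 = 2.4227
Iter 3: z = -1.9728 + 0.7521i, |z|^2 = 4.4576
Escaped at iteration 3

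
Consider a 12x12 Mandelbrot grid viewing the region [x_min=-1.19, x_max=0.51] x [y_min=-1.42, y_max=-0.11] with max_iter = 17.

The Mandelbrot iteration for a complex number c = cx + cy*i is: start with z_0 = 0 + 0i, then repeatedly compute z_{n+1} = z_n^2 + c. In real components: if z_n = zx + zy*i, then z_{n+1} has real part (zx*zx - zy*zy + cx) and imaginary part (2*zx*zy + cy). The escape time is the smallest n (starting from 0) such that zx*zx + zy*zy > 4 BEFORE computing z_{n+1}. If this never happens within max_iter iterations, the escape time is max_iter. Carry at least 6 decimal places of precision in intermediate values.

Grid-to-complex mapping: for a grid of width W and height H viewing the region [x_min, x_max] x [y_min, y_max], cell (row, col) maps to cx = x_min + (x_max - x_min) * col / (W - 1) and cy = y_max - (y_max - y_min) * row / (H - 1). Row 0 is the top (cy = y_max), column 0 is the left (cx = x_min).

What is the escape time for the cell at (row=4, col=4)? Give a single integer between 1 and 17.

Answer: 16

Derivation:
z_0 = 0 + 0i, c = -0.5718 + -0.5864i
Iter 1: z = -0.5718 + -0.5864i, |z|^2 = 0.6708
Iter 2: z = -0.5887 + 0.0842i, |z|^2 = 0.3536
Iter 3: z = -0.2324 + -0.6855i, |z|^2 = 0.5239
Iter 4: z = -0.9878 + -0.2678i, |z|^2 = 1.0474
Iter 5: z = 0.3322 + -0.0574i, |z|^2 = 0.1136
Iter 6: z = -0.4648 + -0.6245i, |z|^2 = 0.6060
Iter 7: z = -0.7458 + -0.0058i, |z|^2 = 0.5562
Iter 8: z = -0.0156 + -0.5777i, |z|^2 = 0.3339
Iter 9: z = -0.9053 + -0.5683i, |z|^2 = 1.1425
Iter 10: z = -0.0753 + 0.4425i, |z|^2 = 0.2015
Iter 11: z = -0.7620 + -0.6530i, |z|^2 = 1.0070
Iter 12: z = -0.4176 + 0.4088i, |z|^2 = 0.3415
Iter 13: z = -0.5646 + -0.9278i, |z|^2 = 1.1795
Iter 14: z = -1.1138 + 0.4612i, |z|^2 = 1.4533
Iter 15: z = 0.4561 + -1.6137i, |z|^2 = 2.8120
Iter 16: z = -2.9678 + -2.0583i, |z|^2 = 13.0447
Escaped at iteration 16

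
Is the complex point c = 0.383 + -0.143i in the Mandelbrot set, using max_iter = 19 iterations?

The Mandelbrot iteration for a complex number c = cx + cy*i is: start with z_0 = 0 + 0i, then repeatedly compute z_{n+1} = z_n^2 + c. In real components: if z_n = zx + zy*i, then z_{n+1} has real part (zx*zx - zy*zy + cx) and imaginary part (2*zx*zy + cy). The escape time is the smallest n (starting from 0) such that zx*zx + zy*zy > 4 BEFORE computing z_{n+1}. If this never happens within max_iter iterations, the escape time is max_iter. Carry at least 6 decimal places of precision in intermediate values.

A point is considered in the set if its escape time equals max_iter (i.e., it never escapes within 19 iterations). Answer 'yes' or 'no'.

Answer: yes

Derivation:
z_0 = 0 + 0i, c = 0.3830 + -0.1430i
Iter 1: z = 0.3830 + -0.1430i, |z|^2 = 0.1671
Iter 2: z = 0.5092 + -0.2525i, |z|^2 = 0.3231
Iter 3: z = 0.5785 + -0.4002i, |z|^2 = 0.4949
Iter 4: z = 0.5576 + -0.6061i, |z|^2 = 0.6782
Iter 5: z = 0.3265 + -0.8188i, |z|^2 = 0.7771
Iter 6: z = -0.1809 + -0.6778i, |z|^2 = 0.4921
Iter 7: z = -0.0437 + 0.1022i, |z|^2 = 0.0123
Iter 8: z = 0.3745 + -0.1519i, |z|^2 = 0.1633
Iter 9: z = 0.5001 + -0.2568i, |z|^2 = 0.3161
Iter 10: z = 0.5672 + -0.3999i, |z|^2 = 0.4816
Iter 11: z = 0.5448 + -0.5966i, |z|^2 = 0.6528
Iter 12: z = 0.3239 + -0.7931i, |z|^2 = 0.7339
Iter 13: z = -0.1411 + -0.6568i, |z|^2 = 0.4513
Iter 14: z = -0.0285 + 0.0423i, |z|^2 = 0.0026
Iter 15: z = 0.3820 + -0.1454i, |z|^2 = 0.1671
Iter 16: z = 0.5078 + -0.2541i, |z|^2 = 0.3224
Iter 17: z = 0.5763 + -0.4011i, |z|^2 = 0.4930
Iter 18: z = 0.5543 + -0.6053i, |z|^2 = 0.6735
Did not escape in 19 iterations → in set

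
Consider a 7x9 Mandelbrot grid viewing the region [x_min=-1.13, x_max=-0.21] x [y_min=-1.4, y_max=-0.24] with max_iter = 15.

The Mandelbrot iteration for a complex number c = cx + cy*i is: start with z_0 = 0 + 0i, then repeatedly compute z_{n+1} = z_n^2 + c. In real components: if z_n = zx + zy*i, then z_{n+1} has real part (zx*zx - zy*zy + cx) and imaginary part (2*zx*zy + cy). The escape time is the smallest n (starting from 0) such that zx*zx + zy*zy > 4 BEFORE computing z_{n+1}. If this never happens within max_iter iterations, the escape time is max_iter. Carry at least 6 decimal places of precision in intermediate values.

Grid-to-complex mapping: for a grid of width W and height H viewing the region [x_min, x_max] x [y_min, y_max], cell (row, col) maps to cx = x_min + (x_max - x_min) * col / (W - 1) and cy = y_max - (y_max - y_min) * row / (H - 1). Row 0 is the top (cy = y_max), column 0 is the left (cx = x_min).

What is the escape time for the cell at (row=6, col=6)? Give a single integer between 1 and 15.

Answer: 13

Derivation:
z_0 = 0 + 0i, c = -0.2100 + -1.1100i
Iter 1: z = -0.2100 + -1.1100i, |z|^2 = 1.2762
Iter 2: z = -1.3980 + -0.6438i, |z|^2 = 2.3689
Iter 3: z = 1.3299 + 0.6901i, |z|^2 = 2.2449
Iter 4: z = 1.0825 + 0.7255i, |z|^2 = 1.6981
Iter 5: z = 0.4355 + 0.4607i, |z|^2 = 0.4019
Iter 6: z = -0.2325 + -0.7087i, |z|^2 = 0.5564
Iter 7: z = -0.6582 + -0.7804i, |z|^2 = 1.0423
Iter 8: z = -0.3857 + -0.0826i, |z|^2 = 0.1556
Iter 9: z = -0.0680 + -1.0463i, |z|^2 = 1.0993
Iter 10: z = -1.3001 + -0.9676i, |z|^2 = 2.6265
Iter 11: z = 0.5438 + 1.4060i, |z|^2 = 2.2725
Iter 12: z = -1.8911 + 0.4191i, |z|^2 = 3.7519
Iter 13: z = 3.1906 + -2.6952i, |z|^2 = 17.4440
Escaped at iteration 13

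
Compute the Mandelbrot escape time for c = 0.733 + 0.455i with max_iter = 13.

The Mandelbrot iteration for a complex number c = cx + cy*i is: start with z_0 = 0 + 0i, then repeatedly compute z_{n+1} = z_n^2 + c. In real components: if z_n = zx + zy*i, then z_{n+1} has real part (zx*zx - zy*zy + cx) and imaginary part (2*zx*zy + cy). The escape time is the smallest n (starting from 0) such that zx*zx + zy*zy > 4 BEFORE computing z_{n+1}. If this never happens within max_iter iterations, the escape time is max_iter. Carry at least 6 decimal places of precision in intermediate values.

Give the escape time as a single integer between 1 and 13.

Answer: 3

Derivation:
z_0 = 0 + 0i, c = 0.7330 + 0.4550i
Iter 1: z = 0.7330 + 0.4550i, |z|^2 = 0.7443
Iter 2: z = 1.0633 + 1.1220i, |z|^2 = 2.3895
Iter 3: z = 0.6046 + 2.8410i, |z|^2 = 8.4370
Escaped at iteration 3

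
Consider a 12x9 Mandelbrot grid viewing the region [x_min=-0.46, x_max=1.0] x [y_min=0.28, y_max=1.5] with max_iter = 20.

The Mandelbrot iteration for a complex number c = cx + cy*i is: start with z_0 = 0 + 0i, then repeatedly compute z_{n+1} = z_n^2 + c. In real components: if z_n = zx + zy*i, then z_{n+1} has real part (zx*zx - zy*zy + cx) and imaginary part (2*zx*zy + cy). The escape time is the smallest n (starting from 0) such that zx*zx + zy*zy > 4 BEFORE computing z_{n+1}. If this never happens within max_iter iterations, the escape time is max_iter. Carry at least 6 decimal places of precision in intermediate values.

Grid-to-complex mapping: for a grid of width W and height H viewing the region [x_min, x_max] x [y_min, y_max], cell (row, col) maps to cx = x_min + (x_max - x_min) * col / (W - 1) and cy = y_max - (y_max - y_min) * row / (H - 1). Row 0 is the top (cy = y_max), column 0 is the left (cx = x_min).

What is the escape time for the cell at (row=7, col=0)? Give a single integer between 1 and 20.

Answer: 20

Derivation:
z_0 = 0 + 0i, c = -0.4600 + 0.4325i
Iter 1: z = -0.4600 + 0.4325i, |z|^2 = 0.3987
Iter 2: z = -0.4355 + 0.0346i, |z|^2 = 0.1908
Iter 3: z = -0.2716 + 0.4024i, |z|^2 = 0.2357
Iter 4: z = -0.5481 + 0.2140i, |z|^2 = 0.3462
Iter 5: z = -0.2053 + 0.1979i, |z|^2 = 0.0813
Iter 6: z = -0.4570 + 0.3512i, |z|^2 = 0.3322
Iter 7: z = -0.3745 + 0.1115i, |z|^2 = 0.1527
Iter 8: z = -0.3322 + 0.3490i, |z|^2 = 0.2322
Iter 9: z = -0.4715 + 0.2006i, |z|^2 = 0.2625
Iter 10: z = -0.2780 + 0.2433i, |z|^2 = 0.1365
Iter 11: z = -0.4419 + 0.2972i, |z|^2 = 0.2837
Iter 12: z = -0.3530 + 0.1698i, |z|^2 = 0.1535
Iter 13: z = -0.3642 + 0.3126i, |z|^2 = 0.2304
Iter 14: z = -0.4251 + 0.2048i, |z|^2 = 0.2226
Iter 15: z = -0.3212 + 0.2584i, |z|^2 = 0.1700
Iter 16: z = -0.4236 + 0.2665i, |z|^2 = 0.2504
Iter 17: z = -0.3516 + 0.2067i, |z|^2 = 0.1664
Iter 18: z = -0.3791 + 0.2871i, |z|^2 = 0.2262
Iter 19: z = -0.3987 + 0.2148i, |z|^2 = 0.2051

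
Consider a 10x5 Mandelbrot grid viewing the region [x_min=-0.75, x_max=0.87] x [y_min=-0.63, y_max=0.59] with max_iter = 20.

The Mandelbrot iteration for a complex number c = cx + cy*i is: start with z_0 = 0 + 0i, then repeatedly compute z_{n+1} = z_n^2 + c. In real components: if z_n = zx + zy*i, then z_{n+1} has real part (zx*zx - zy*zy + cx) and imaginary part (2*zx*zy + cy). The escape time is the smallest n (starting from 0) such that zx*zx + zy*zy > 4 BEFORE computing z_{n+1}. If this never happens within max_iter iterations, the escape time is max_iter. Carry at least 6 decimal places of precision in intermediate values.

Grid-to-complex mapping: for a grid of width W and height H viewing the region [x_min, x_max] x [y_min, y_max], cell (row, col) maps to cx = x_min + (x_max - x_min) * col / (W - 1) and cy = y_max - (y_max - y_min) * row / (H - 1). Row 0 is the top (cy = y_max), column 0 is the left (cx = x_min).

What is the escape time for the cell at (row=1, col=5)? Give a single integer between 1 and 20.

z_0 = 0 + 0i, c = 0.1500 + 0.2850i
Iter 1: z = 0.1500 + 0.2850i, |z|^2 = 0.1037
Iter 2: z = 0.0913 + 0.3705i, |z|^2 = 0.1456
Iter 3: z = 0.0211 + 0.3526i, |z|^2 = 0.1248
Iter 4: z = 0.0261 + 0.2999i, |z|^2 = 0.0906
Iter 5: z = 0.0608 + 0.3006i, |z|^2 = 0.0941
Iter 6: z = 0.0633 + 0.3215i, |z|^2 = 0.1074
Iter 7: z = 0.0506 + 0.3257i, |z|^2 = 0.1086
Iter 8: z = 0.0465 + 0.3180i, |z|^2 = 0.1033
Iter 9: z = 0.0511 + 0.3146i, |z|^2 = 0.1016
Iter 10: z = 0.0537 + 0.3171i, |z|^2 = 0.1034
Iter 11: z = 0.0523 + 0.3190i, |z|^2 = 0.1045
Iter 12: z = 0.0510 + 0.3184i, |z|^2 = 0.1040
Iter 13: z = 0.0512 + 0.3174i, |z|^2 = 0.1034
Iter 14: z = 0.0519 + 0.3175i, |z|^2 = 0.1035
Iter 15: z = 0.0519 + 0.3179i, |z|^2 = 0.1038
Iter 16: z = 0.0516 + 0.3180i, |z|^2 = 0.1038
Iter 17: z = 0.0516 + 0.3178i, |z|^2 = 0.1037
Iter 18: z = 0.0516 + 0.3178i, |z|^2 = 0.1036
Iter 19: z = 0.0517 + 0.3178i, |z|^2 = 0.1037

Answer: 20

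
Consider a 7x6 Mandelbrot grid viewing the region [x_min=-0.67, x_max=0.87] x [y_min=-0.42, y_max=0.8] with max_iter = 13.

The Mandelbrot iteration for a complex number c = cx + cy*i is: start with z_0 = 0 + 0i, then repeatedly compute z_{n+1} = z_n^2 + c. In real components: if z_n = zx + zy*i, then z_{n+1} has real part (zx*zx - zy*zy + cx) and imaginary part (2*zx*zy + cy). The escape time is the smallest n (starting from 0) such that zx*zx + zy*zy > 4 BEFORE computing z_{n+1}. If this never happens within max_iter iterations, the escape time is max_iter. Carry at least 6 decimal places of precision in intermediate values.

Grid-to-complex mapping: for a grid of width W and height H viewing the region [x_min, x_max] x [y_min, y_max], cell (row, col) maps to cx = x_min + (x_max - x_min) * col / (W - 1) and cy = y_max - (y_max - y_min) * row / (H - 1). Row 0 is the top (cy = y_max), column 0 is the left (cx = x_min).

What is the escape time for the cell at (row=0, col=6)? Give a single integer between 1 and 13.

Answer: 2

Derivation:
z_0 = 0 + 0i, c = 0.8700 + 0.8000i
Iter 1: z = 0.8700 + 0.8000i, |z|^2 = 1.3969
Iter 2: z = 0.9869 + 2.1920i, |z|^2 = 5.7788
Escaped at iteration 2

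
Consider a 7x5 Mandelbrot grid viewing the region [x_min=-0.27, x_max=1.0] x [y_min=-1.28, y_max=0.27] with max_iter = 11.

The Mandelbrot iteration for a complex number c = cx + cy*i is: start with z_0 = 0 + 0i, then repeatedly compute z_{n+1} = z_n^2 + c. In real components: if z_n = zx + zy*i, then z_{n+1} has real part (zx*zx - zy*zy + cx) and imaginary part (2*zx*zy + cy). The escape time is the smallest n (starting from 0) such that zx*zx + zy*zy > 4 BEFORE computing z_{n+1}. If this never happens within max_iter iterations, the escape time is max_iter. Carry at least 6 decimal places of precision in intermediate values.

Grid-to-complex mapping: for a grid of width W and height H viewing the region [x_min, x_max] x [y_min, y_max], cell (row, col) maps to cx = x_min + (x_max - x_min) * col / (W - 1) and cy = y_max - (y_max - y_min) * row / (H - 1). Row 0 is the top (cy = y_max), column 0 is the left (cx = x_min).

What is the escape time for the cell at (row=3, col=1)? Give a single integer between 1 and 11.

z_0 = 0 + 0i, c = -0.0583 + -0.8925i
Iter 1: z = -0.0583 + -0.8925i, |z|^2 = 0.8000
Iter 2: z = -0.8515 + -0.7884i, |z|^2 = 1.3466
Iter 3: z = 0.0452 + 0.4501i, |z|^2 = 0.2046
Iter 4: z = -0.2589 + -0.8518i, |z|^2 = 0.7927
Iter 5: z = -0.7170 + -0.4515i, |z|^2 = 0.7179
Iter 6: z = 0.2519 + -0.2451i, |z|^2 = 0.1235
Iter 7: z = -0.0550 + -1.0160i, |z|^2 = 1.0352
Iter 8: z = -1.0875 + -0.7808i, |z|^2 = 1.7924
Iter 9: z = 0.5148 + 0.8058i, |z|^2 = 0.9143
Iter 10: z = -0.4426 + -0.0629i, |z|^2 = 0.1999

Answer: 11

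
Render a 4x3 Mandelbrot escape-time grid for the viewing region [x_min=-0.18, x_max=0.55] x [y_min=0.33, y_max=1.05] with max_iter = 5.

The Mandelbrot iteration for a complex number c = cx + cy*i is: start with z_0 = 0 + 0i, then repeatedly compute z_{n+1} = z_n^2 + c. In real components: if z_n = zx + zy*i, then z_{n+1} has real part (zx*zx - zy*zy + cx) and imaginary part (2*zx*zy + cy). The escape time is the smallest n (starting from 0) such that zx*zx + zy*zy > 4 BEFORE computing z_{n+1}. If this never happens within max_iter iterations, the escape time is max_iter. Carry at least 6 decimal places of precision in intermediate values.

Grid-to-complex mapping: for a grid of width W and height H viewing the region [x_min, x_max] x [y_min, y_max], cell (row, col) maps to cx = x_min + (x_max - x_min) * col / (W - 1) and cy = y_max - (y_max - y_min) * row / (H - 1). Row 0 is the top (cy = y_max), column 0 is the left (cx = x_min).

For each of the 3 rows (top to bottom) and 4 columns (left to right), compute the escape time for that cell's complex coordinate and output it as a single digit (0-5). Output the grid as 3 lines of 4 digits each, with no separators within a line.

(row=0, col=0): c = -0.1800 + 1.0500i → escape time 5
(row=0, col=1): c = 0.0633 + 1.0500i → escape time 4
(row=0, col=2): c = 0.3067 + 1.0500i → escape time 3
(row=0, col=3): c = 0.5500 + 1.0500i → escape time 2
(row=1, col=0): c = -0.1800 + 0.6900i → escape time 5
(row=1, col=1): c = 0.0633 + 0.6900i → escape time 5
(row=1, col=2): c = 0.3067 + 0.6900i → escape time 5
(row=1, col=3): c = 0.5500 + 0.6900i → escape time 3
(row=2, col=0): c = -0.1800 + 0.3300i → escape time 5
(row=2, col=1): c = 0.0633 + 0.3300i → escape time 5
(row=2, col=2): c = 0.3067 + 0.3300i → escape time 5
(row=2, col=3): c = 0.5500 + 0.3300i → escape time 4

Answer: 5432
5553
5554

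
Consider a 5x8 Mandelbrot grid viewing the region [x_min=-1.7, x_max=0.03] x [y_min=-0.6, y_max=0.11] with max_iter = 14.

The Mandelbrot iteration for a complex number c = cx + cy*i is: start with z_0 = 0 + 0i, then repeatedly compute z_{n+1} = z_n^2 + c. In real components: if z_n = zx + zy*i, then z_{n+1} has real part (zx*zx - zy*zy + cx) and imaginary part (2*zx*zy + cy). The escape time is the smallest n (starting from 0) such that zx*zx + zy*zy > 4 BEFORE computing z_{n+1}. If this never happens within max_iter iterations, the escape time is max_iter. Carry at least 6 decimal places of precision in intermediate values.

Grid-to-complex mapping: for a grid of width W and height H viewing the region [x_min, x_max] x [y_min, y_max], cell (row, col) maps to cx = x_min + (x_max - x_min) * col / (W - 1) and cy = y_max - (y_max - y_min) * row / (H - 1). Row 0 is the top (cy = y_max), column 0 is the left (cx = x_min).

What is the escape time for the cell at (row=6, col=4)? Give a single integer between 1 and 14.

z_0 = 0 + 0i, c = 0.0300 + -0.4986i
Iter 1: z = 0.0300 + -0.4986i, |z|^2 = 0.2495
Iter 2: z = -0.2177 + -0.5285i, |z|^2 = 0.3267
Iter 3: z = -0.2019 + -0.2685i, |z|^2 = 0.1129
Iter 4: z = -0.0013 + -0.3901i, |z|^2 = 0.1522
Iter 5: z = -0.1222 + -0.4975i, |z|^2 = 0.2625
Iter 6: z = -0.2026 + -0.3770i, |z|^2 = 0.1832
Iter 7: z = -0.0710 + -0.3458i, |z|^2 = 0.1246
Iter 8: z = -0.0845 + -0.4494i, |z|^2 = 0.2091
Iter 9: z = -0.1648 + -0.4226i, |z|^2 = 0.2057
Iter 10: z = -0.1214 + -0.3593i, |z|^2 = 0.1438
Iter 11: z = -0.0843 + -0.4113i, |z|^2 = 0.1763
Iter 12: z = -0.1321 + -0.4292i, |z|^2 = 0.2017
Iter 13: z = -0.1368 + -0.3852i, |z|^2 = 0.1671

Answer: 14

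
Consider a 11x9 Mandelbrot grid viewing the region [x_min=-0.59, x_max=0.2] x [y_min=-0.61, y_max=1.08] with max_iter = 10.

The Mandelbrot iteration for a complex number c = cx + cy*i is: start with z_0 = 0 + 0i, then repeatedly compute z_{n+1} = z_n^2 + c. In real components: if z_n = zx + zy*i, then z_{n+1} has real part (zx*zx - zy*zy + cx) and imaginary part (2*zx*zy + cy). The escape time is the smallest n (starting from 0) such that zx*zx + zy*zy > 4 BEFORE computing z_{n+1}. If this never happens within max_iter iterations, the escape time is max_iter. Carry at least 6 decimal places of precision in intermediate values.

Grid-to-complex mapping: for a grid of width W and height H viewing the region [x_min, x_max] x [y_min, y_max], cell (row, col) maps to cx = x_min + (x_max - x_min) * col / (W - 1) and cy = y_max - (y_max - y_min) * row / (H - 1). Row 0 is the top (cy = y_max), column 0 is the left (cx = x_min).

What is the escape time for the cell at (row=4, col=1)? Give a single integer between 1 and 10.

z_0 = 0 + 0i, c = -0.5110 + 0.2350i
Iter 1: z = -0.5110 + 0.2350i, |z|^2 = 0.3163
Iter 2: z = -0.3051 + -0.0052i, |z|^2 = 0.0931
Iter 3: z = -0.4179 + 0.2382i, |z|^2 = 0.2314
Iter 4: z = -0.3930 + 0.0359i, |z|^2 = 0.1558
Iter 5: z = -0.3578 + 0.2068i, |z|^2 = 0.1708
Iter 6: z = -0.4257 + 0.0870i, |z|^2 = 0.1888
Iter 7: z = -0.3373 + 0.1609i, |z|^2 = 0.1397
Iter 8: z = -0.4231 + 0.1265i, |z|^2 = 0.1950
Iter 9: z = -0.3480 + 0.1280i, |z|^2 = 0.1375

Answer: 10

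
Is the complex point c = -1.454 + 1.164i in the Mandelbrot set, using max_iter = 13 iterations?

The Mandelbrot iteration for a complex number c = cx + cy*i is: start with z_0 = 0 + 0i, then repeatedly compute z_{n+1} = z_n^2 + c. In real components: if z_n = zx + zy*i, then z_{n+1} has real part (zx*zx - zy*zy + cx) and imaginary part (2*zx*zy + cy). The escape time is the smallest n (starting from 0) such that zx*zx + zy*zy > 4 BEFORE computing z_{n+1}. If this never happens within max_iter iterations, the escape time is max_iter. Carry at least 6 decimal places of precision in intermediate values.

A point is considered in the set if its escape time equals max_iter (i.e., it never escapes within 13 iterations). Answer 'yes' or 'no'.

Answer: no

Derivation:
z_0 = 0 + 0i, c = -1.4540 + 1.1640i
Iter 1: z = -1.4540 + 1.1640i, |z|^2 = 3.4690
Iter 2: z = -0.6948 + -2.2209i, |z|^2 = 5.4152
Escaped at iteration 2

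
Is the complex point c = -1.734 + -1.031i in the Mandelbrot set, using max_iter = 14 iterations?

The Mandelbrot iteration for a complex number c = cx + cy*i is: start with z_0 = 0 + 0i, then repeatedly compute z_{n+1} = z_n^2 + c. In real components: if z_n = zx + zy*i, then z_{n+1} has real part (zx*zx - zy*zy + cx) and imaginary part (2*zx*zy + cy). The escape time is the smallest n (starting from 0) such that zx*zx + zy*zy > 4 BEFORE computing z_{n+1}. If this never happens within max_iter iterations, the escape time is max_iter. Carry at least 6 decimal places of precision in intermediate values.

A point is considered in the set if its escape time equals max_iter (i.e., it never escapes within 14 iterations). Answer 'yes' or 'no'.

Answer: no

Derivation:
z_0 = 0 + 0i, c = -1.7340 + -1.0310i
Iter 1: z = -1.7340 + -1.0310i, |z|^2 = 4.0697
Escaped at iteration 1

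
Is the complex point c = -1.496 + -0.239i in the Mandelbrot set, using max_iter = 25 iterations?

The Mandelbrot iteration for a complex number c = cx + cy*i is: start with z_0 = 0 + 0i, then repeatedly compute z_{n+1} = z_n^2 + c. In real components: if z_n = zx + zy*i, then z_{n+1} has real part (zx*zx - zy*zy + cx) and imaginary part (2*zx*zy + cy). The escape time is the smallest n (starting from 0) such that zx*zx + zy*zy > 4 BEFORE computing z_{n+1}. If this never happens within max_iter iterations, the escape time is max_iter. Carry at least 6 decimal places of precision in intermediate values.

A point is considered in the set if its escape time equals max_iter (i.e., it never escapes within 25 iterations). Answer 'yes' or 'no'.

Answer: no

Derivation:
z_0 = 0 + 0i, c = -1.4960 + -0.2390i
Iter 1: z = -1.4960 + -0.2390i, |z|^2 = 2.2951
Iter 2: z = 0.6849 + 0.4761i, |z|^2 = 0.6957
Iter 3: z = -1.2536 + 0.4131i, |z|^2 = 1.7421
Iter 4: z = -0.0952 + -1.2748i, |z|^2 = 1.6342
Iter 5: z = -3.1121 + 0.0038i, |z|^2 = 9.6850
Escaped at iteration 5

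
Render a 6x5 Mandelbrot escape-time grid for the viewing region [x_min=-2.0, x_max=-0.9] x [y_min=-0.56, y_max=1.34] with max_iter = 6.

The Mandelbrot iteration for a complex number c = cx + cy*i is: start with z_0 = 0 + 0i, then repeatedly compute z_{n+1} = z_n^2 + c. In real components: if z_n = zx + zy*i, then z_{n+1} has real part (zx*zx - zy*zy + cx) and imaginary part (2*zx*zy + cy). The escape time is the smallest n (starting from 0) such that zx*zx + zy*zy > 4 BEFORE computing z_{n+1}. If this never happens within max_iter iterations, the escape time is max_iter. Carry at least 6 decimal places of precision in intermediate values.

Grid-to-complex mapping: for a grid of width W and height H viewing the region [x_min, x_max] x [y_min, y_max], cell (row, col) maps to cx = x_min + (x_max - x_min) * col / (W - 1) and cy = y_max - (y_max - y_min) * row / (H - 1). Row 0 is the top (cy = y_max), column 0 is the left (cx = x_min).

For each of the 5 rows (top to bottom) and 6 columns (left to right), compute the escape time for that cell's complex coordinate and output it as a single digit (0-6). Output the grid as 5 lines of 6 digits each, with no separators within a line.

Answer: 111222
123333
134666
146666
133345

Derivation:
(row=0, col=0): c = -2.0000 + 1.3400i → escape time 1
(row=0, col=1): c = -1.7800 + 1.3400i → escape time 1
(row=0, col=2): c = -1.5600 + 1.3400i → escape time 1
(row=0, col=3): c = -1.3400 + 1.3400i → escape time 2
(row=0, col=4): c = -1.1200 + 1.3400i → escape time 2
(row=0, col=5): c = -0.9000 + 1.3400i → escape time 2
(row=1, col=0): c = -2.0000 + 0.8650i → escape time 1
(row=1, col=1): c = -1.7800 + 0.8650i → escape time 2
(row=1, col=2): c = -1.5600 + 0.8650i → escape time 3
(row=1, col=3): c = -1.3400 + 0.8650i → escape time 3
(row=1, col=4): c = -1.1200 + 0.8650i → escape time 3
(row=1, col=5): c = -0.9000 + 0.8650i → escape time 3
(row=2, col=0): c = -2.0000 + 0.3900i → escape time 1
(row=2, col=1): c = -1.7800 + 0.3900i → escape time 3
(row=2, col=2): c = -1.5600 + 0.3900i → escape time 4
(row=2, col=3): c = -1.3400 + 0.3900i → escape time 6
(row=2, col=4): c = -1.1200 + 0.3900i → escape time 6
(row=2, col=5): c = -0.9000 + 0.3900i → escape time 6
(row=3, col=0): c = -2.0000 + -0.0850i → escape time 1
(row=3, col=1): c = -1.7800 + -0.0850i → escape time 4
(row=3, col=2): c = -1.5600 + -0.0850i → escape time 6
(row=3, col=3): c = -1.3400 + -0.0850i → escape time 6
(row=3, col=4): c = -1.1200 + -0.0850i → escape time 6
(row=3, col=5): c = -0.9000 + -0.0850i → escape time 6
(row=4, col=0): c = -2.0000 + -0.5600i → escape time 1
(row=4, col=1): c = -1.7800 + -0.5600i → escape time 3
(row=4, col=2): c = -1.5600 + -0.5600i → escape time 3
(row=4, col=3): c = -1.3400 + -0.5600i → escape time 3
(row=4, col=4): c = -1.1200 + -0.5600i → escape time 4
(row=4, col=5): c = -0.9000 + -0.5600i → escape time 5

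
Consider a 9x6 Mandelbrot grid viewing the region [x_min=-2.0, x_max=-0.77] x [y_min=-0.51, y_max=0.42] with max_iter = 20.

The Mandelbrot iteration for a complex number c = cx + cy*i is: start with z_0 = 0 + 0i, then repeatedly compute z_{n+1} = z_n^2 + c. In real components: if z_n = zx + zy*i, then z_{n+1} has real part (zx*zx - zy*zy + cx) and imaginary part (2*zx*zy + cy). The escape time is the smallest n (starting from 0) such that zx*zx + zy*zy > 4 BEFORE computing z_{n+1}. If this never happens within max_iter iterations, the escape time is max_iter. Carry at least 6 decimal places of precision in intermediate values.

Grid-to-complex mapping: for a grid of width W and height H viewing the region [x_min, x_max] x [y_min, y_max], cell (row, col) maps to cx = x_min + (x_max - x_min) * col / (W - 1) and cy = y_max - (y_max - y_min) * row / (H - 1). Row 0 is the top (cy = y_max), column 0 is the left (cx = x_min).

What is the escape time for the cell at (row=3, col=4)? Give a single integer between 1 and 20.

z_0 = 0 + 0i, c = -1.3850 + -0.1380i
Iter 1: z = -1.3850 + -0.1380i, |z|^2 = 1.9373
Iter 2: z = 0.5142 + 0.2443i, |z|^2 = 0.3240
Iter 3: z = -1.1803 + 0.1132i, |z|^2 = 1.4059
Iter 4: z = -0.0047 + -0.4052i, |z|^2 = 0.1642
Iter 5: z = -1.5492 + -0.1342i, |z|^2 = 2.4179
Iter 6: z = 0.9969 + 0.2776i, |z|^2 = 1.0709
Iter 7: z = -0.4683 + 0.4156i, |z|^2 = 0.3920
Iter 8: z = -1.3384 + -0.5272i, |z|^2 = 2.0692
Iter 9: z = 0.1283 + 1.2732i, |z|^2 = 1.6376
Iter 10: z = -2.9897 + 0.1886i, |z|^2 = 8.9737
Escaped at iteration 10

Answer: 10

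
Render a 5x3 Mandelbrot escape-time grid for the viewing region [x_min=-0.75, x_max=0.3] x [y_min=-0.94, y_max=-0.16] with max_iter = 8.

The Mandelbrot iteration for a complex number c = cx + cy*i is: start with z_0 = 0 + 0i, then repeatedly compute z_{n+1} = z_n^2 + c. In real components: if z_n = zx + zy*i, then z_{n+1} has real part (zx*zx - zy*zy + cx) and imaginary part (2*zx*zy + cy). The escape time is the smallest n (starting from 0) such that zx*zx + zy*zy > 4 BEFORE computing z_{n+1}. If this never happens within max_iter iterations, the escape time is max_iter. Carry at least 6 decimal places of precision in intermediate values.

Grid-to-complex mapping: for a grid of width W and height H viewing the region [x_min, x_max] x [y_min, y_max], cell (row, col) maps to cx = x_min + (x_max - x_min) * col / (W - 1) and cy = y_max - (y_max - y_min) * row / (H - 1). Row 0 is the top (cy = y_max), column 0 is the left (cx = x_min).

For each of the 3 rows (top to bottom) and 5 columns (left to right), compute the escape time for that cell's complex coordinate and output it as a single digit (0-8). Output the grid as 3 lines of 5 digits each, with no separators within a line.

Answer: 88888
68888
44764

Derivation:
(row=0, col=0): c = -0.7500 + -0.1600i → escape time 8
(row=0, col=1): c = -0.4875 + -0.1600i → escape time 8
(row=0, col=2): c = -0.2250 + -0.1600i → escape time 8
(row=0, col=3): c = 0.0375 + -0.1600i → escape time 8
(row=0, col=4): c = 0.3000 + -0.1600i → escape time 8
(row=1, col=0): c = -0.7500 + -0.5500i → escape time 6
(row=1, col=1): c = -0.4875 + -0.5500i → escape time 8
(row=1, col=2): c = -0.2250 + -0.5500i → escape time 8
(row=1, col=3): c = 0.0375 + -0.5500i → escape time 8
(row=1, col=4): c = 0.3000 + -0.5500i → escape time 8
(row=2, col=0): c = -0.7500 + -0.9400i → escape time 4
(row=2, col=1): c = -0.4875 + -0.9400i → escape time 4
(row=2, col=2): c = -0.2250 + -0.9400i → escape time 7
(row=2, col=3): c = 0.0375 + -0.9400i → escape time 6
(row=2, col=4): c = 0.3000 + -0.9400i → escape time 4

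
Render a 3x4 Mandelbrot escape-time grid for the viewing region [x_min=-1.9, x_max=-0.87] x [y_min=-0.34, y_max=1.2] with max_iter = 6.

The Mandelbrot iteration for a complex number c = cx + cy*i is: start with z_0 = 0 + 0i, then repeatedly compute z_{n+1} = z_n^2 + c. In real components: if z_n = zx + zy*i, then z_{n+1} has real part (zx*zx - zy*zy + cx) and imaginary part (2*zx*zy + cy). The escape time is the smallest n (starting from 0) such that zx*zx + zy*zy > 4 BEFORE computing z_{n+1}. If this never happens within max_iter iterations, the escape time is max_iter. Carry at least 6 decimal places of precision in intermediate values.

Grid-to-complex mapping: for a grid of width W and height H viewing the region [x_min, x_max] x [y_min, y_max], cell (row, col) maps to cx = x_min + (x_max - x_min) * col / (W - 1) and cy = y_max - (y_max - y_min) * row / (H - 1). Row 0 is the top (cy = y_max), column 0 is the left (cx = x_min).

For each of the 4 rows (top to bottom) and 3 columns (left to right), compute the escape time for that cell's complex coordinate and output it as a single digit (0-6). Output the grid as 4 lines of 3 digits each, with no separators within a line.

(row=0, col=0): c = -1.9000 + 1.2000i → escape time 1
(row=0, col=1): c = -1.3850 + 1.2000i → escape time 2
(row=0, col=2): c = -0.8700 + 1.2000i → escape time 3
(row=1, col=0): c = -1.9000 + 0.6867i → escape time 1
(row=1, col=1): c = -1.3850 + 0.6867i → escape time 3
(row=1, col=2): c = -0.8700 + 0.6867i → escape time 4
(row=2, col=0): c = -1.9000 + 0.1733i → escape time 4
(row=2, col=1): c = -1.3850 + 0.1733i → escape time 6
(row=2, col=2): c = -0.8700 + 0.1733i → escape time 6
(row=3, col=0): c = -1.9000 + -0.3400i → escape time 3
(row=3, col=1): c = -1.3850 + -0.3400i → escape time 5
(row=3, col=2): c = -0.8700 + -0.3400i → escape time 6

Answer: 123
134
466
356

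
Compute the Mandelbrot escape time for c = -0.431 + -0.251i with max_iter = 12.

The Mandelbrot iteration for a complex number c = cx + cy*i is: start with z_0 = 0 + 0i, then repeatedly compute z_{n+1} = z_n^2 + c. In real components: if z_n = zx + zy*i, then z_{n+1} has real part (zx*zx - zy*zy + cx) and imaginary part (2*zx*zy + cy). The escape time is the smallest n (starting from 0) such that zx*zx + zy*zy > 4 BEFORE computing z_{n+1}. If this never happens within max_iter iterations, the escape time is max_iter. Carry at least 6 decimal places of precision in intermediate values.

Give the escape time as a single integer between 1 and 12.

Answer: 12

Derivation:
z_0 = 0 + 0i, c = -0.4310 + -0.2510i
Iter 1: z = -0.4310 + -0.2510i, |z|^2 = 0.2488
Iter 2: z = -0.3082 + -0.0346i, |z|^2 = 0.0962
Iter 3: z = -0.3372 + -0.2296i, |z|^2 = 0.1664
Iter 4: z = -0.3700 + -0.0961i, |z|^2 = 0.1462
Iter 5: z = -0.3033 + -0.1799i, |z|^2 = 0.1243
Iter 6: z = -0.3714 + -0.1419i, |z|^2 = 0.1580
Iter 7: z = -0.3132 + -0.1456i, |z|^2 = 0.1193
Iter 8: z = -0.3541 + -0.1598i, |z|^2 = 0.1509
Iter 9: z = -0.3312 + -0.1378i, |z|^2 = 0.1287
Iter 10: z = -0.3403 + -0.1597i, |z|^2 = 0.1413
Iter 11: z = -0.3407 + -0.1423i, |z|^2 = 0.1363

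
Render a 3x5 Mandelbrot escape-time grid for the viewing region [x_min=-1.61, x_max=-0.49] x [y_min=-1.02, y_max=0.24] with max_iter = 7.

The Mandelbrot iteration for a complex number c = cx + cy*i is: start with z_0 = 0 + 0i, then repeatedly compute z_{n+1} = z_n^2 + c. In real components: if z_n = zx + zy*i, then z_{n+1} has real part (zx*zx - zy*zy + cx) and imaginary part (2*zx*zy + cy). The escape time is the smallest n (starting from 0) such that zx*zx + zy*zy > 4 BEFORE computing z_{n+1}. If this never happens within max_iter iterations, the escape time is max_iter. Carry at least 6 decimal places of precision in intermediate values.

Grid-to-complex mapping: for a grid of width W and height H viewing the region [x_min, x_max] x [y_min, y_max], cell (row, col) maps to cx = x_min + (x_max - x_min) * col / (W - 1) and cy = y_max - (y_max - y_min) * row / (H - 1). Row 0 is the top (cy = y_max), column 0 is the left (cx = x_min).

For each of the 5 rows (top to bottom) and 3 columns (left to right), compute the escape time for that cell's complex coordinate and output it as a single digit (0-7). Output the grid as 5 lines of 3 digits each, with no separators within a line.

Answer: 477
677
477
337
234

Derivation:
(row=0, col=0): c = -1.6100 + 0.2400i → escape time 4
(row=0, col=1): c = -1.0500 + 0.2400i → escape time 7
(row=0, col=2): c = -0.4900 + 0.2400i → escape time 7
(row=1, col=0): c = -1.6100 + -0.0750i → escape time 6
(row=1, col=1): c = -1.0500 + -0.0750i → escape time 7
(row=1, col=2): c = -0.4900 + -0.0750i → escape time 7
(row=2, col=0): c = -1.6100 + -0.3900i → escape time 4
(row=2, col=1): c = -1.0500 + -0.3900i → escape time 7
(row=2, col=2): c = -0.4900 + -0.3900i → escape time 7
(row=3, col=0): c = -1.6100 + -0.7050i → escape time 3
(row=3, col=1): c = -1.0500 + -0.7050i → escape time 3
(row=3, col=2): c = -0.4900 + -0.7050i → escape time 7
(row=4, col=0): c = -1.6100 + -1.0200i → escape time 2
(row=4, col=1): c = -1.0500 + -1.0200i → escape time 3
(row=4, col=2): c = -0.4900 + -1.0200i → escape time 4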